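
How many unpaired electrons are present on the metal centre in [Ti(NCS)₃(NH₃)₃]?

Ligand charges: each isothiocyanate is −1; ammonia is neutral. With an overall charge of 0 the titanium centre must be in the +3 oxidation state.
Titanium is a group-4 element; Ti(III) is therefore d¹.
In an octahedral field the d¹ configuration is t₂g¹e_g⁰ (only one arrangement possible), giving 1 unpaired electron.

1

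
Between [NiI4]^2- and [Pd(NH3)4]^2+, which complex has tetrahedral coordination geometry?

For [NiI4]^2-: Each iodide is −1; balancing the −2 overall charge requires Ni(II). Ni sits in group 10, so the d-electron count is 10 − 2 = 8. Iodide is a weak-field ligand. With weak-field ligands the CFSE gain from square planar is small, so a 3d d⁸ ion takes the sterically preferred tetrahedral geometry. → tetrahedral.
For [Pd(NH3)4]^2+: Summing ligand charges against the +2 overall charge gives an oxidation state of +2 for palladium. Pd sits in group 10, so the d-electron count is 10 − 2 = 8. A 4d d⁸ ion has a large crystal-field splitting; square planar leaves the high-energy d_{x²−y²} orbital empty and maximises CFSE. → square planar.

[NiI4]^2-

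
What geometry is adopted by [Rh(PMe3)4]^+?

Summing ligand charges against the +1 overall charge gives an oxidation state of +1 for rhodium.
Group 9 minus oxidation state 1 gives a d⁸ configuration.
With 4 monodentate ligands the coordination number is 4.
A 4d d⁸ ion has a large crystal-field splitting; square planar leaves the high-energy d_{x²−y²} orbital empty and maximises CFSE.

square planar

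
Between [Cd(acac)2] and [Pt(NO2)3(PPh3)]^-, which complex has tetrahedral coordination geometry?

[Cd(acac)2]

For [Cd(acac)2]: Ligand charges: each acetylacetonate is −1. With an overall charge of 0 the cadmium centre must be in the +2 oxidation state. Group 12 minus oxidation state 2 gives a d¹⁰ configuration. A d¹⁰ ion has no crystal-field stabilisation preference between square planar and tetrahedral, so four ligands adopt the sterically favoured tetrahedral geometry. → tetrahedral.
For [Pt(NO2)3(PPh3)]^-: Summing ligand charges against the −1 overall charge gives an oxidation state of +2 for platinum. Pt sits in group 10, so the d-electron count is 10 − 2 = 8. A 5d d⁸ ion has a large crystal-field splitting; square planar leaves the high-energy d_{x²−y²} orbital empty and maximises CFSE. → square planar.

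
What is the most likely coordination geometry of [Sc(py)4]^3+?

Summing ligand charges against the +3 overall charge gives an oxidation state of +3 for scandium.
Group 3 minus oxidation state 3 gives a d⁰ configuration.
Coordination number: 4.
A d⁰ ion has no crystal-field stabilisation preference between square planar and tetrahedral, so four ligands adopt the sterically favoured tetrahedral geometry.

tetrahedral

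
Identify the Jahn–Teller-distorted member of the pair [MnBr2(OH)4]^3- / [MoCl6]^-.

[MnBr2(OH)4]^3-: Each bromide is −1; each hydroxide is −1; balancing the −3 overall charge requires Mn(III). Group 7 minus oxidation state 3 gives a d⁴ configuration. Bromide and hydroxide are weak-field ligands for a first-row metal, so the complex is high-spin. The t₂g³e_g¹ (high-spin) configuration has an unevenly filled e_g set; the Jahn–Teller theorem predicts a tetragonal distortion (typically axial elongation) to lift the degeneracy.
[MoCl6]^-: Each chloride is −1; balancing the −1 overall charge requires Mo(V). Molybdenum is a group-6 element; Mo(V) is therefore d¹. The d¹ configuration leaves the e_g set evenly filled (or empty) — no strong Jahn–Teller driving force.

[MnBr2(OH)4]^3-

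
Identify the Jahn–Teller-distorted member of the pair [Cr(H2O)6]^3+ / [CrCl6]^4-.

[Cr(H2O)6]^3+: Water is neutral; balancing the +3 overall charge requires Cr(III). Chromium is a group-6 element; Cr(III) is therefore d³. The d³ configuration leaves the e_g set evenly filled (or empty) — no strong Jahn–Teller driving force.
[CrCl6]^4-: Summing ligand charges against the −4 overall charge gives an oxidation state of +2 for chromium. Chromium is a group-6 element; Cr(II) is therefore d⁴. Chloride is a weak-field ligand for a first-row metal, so the complex is high-spin. The t₂g³e_g¹ (high-spin) configuration has an unevenly filled e_g set; the Jahn–Teller theorem predicts a tetragonal distortion (typically axial elongation) to lift the degeneracy.

[CrCl6]^4-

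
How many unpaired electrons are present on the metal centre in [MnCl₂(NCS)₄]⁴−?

5

Summing ligand charges against the −4 overall charge gives an oxidation state of +2 for manganese.
Manganese is a group-7 element; Mn(II) is therefore d⁵.
The spin state decides the count: Chloride and isothiocyanate are weak-field ligands for a first-row metal, so the complex is high-spin.
An octahedral high-spin d⁵ ion is t₂g³e_g², giving 5 unpaired electrons.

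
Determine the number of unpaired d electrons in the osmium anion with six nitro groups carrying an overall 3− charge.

1

Ligand charges: each nitro (N-bound nitrite) is −1. With an overall charge of −3 the osmium centre must be in the +3 oxidation state.
Osmium is a group-8 element; Os(III) is therefore d⁵.
The spin state decides the count: a 5d ion has a large Δₒ and is invariably low-spin.
An octahedral low-spin d⁵ ion is t₂g⁵e_g⁰, giving 1 unpaired electron.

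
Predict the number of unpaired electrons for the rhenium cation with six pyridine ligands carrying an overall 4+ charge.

3

Pyridine is neutral; balancing the +4 overall charge requires Re(IV).
Group 7 minus oxidation state 4 gives a d³ configuration.
In an octahedral field the d³ configuration is t₂g³e_g⁰ (only one arrangement possible), giving 3 unpaired electrons.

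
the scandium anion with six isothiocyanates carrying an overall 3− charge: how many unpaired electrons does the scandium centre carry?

0 unpaired electrons

Each isothiocyanate is −1; balancing the −3 overall charge requires Sc(III).
Scandium is a group-3 element; Sc(III) is therefore d⁰.
In an octahedral field the d⁰ configuration is t₂g⁰e_g⁰, giving 0 unpaired electrons.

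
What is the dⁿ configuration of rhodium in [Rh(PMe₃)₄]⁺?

Trimethylphosphine is neutral; balancing the +1 overall charge requires Rh(I).
Group 9 minus oxidation state 1 gives a d⁸ configuration.

d8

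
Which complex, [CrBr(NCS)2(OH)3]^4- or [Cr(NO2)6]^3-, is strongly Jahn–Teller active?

[CrBr(NCS)2(OH)3]^4-: Ligand charges: each bromide is −1; each isothiocyanate is −1; each hydroxide is −1. With an overall charge of −4 the chromium centre must be in the +2 oxidation state. Chromium is a group-6 element; Cr(II) is therefore d⁴. Bromide, hydroxide, and isothiocyanate are weak-field ligands for a first-row metal, so the complex is high-spin. The t₂g³e_g¹ (high-spin) configuration has an unevenly filled e_g set; the Jahn–Teller theorem predicts a tetragonal distortion (typically axial elongation) to lift the degeneracy.
[Cr(NO2)6]^3-: Summing ligand charges against the −3 overall charge gives an oxidation state of +3 for chromium. Group 6 minus oxidation state 3 gives a d³ configuration. The d³ configuration leaves the e_g set evenly filled (or empty) — no strong Jahn–Teller driving force.

[CrBr(NCS)2(OH)3]^4-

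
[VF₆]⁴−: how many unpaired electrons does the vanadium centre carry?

3 unpaired electrons

Ligand charges: each fluoride is −1. With an overall charge of −4 the vanadium centre must be in the +2 oxidation state.
V sits in group 5, so the d-electron count is 5 − 2 = 3.
In an octahedral field the d³ configuration is t₂g³e_g⁰ (only one arrangement possible), giving 3 unpaired electrons.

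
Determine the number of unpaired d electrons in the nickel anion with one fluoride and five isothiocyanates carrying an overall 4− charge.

Each fluoride is −1; each isothiocyanate is −1; balancing the −4 overall charge requires Ni(II).
Group 10 minus oxidation state 2 gives a d⁸ configuration.
In an octahedral field the d⁸ configuration is t₂g⁶e_g² (only one arrangement possible), giving 2 unpaired electrons.

2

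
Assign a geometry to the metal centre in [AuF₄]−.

square planar

Each fluoride is −1; balancing the −1 overall charge requires Au(III).
Group 11 minus oxidation state 3 gives a d⁸ configuration.
Coordination number: 4.
A 5d d⁸ ion has a large crystal-field splitting; square planar leaves the high-energy d_{x²−y²} orbital empty and maximises CFSE.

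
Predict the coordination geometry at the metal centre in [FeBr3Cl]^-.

Summing ligand charges against the −1 overall charge gives an oxidation state of +3 for iron.
Fe sits in group 8, so the d-electron count is 8 − 3 = 5.
With 4 monodentate ligands the coordination number is 4.
Bromide and chloride are weak-field ligands.
A high-spin d⁵ ion has zero CFSE in either geometry, so four ligands adopt the sterically favoured tetrahedral geometry.

tetrahedral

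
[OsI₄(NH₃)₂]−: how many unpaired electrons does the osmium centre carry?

Summing ligand charges against the −1 overall charge gives an oxidation state of +3 for osmium.
Osmium is a group-8 element; Os(III) is therefore d⁵.
The spin state decides the count: a 5d ion has a large Δₒ and is invariably low-spin.
An octahedral low-spin d⁵ ion is t₂g⁵e_g⁰, giving 1 unpaired electron.

1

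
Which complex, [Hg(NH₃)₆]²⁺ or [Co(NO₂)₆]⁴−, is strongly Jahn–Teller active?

[Hg(NH₃)₆]²⁺: Ligand charges: ammonia is neutral. With an overall charge of +2 the mercury centre must be in the +2 oxidation state. Hg sits in group 12, so the d-electron count is 12 − 2 = 10. The d¹⁰ configuration leaves the e_g set evenly filled (or empty) — no strong Jahn–Teller driving force.
[Co(NO₂)₆]⁴−: Each nitro (N-bound nitrite) is −1; balancing the −4 overall charge requires Co(II). Co sits in group 9, so the d-electron count is 9 − 2 = 7. Nitro (N-bound nitrite) is a strong-field ligand (high in the spectrochemical series) for a first-row metal, so the complex is low-spin. The t₂g⁶e_g¹ (low-spin) configuration has an unevenly filled e_g set; the Jahn–Teller theorem predicts a tetragonal distortion (typically axial elongation) to lift the degeneracy.

[Co(NO₂)₆]⁴−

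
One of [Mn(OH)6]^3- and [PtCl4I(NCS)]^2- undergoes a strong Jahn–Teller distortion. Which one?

[Mn(OH)6]^3-: Ligand charges: each hydroxide is −1. With an overall charge of −3 the manganese centre must be in the +3 oxidation state. Group 7 minus oxidation state 3 gives a d⁴ configuration. Hydroxide is a weak-field ligand for a first-row metal, so the complex is high-spin. The t₂g³e_g¹ (high-spin) configuration has an unevenly filled e_g set; the Jahn–Teller theorem predicts a tetragonal distortion (typically axial elongation) to lift the degeneracy.
[PtCl4I(NCS)]^2-: Summing ligand charges against the −2 overall charge gives an oxidation state of +4 for platinum. Platinum is a group-10 element; Pt(IV) is therefore d⁶. A 5d ion has a large Δₒ and is invariably low-spin. The d⁶ configuration leaves the e_g set evenly filled (or empty) — no strong Jahn–Teller driving force.

[Mn(OH)6]^3-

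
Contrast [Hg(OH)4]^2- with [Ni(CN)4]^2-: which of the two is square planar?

[Ni(CN)4]^2-

For [Hg(OH)4]^2-: Ligand charges: each hydroxide is −1. With an overall charge of −2 the mercury centre must be in the +2 oxidation state. Group 12 minus oxidation state 2 gives a d¹⁰ configuration. A d¹⁰ ion has no crystal-field stabilisation preference between square planar and tetrahedral, so four ligands adopt the sterically favoured tetrahedral geometry. → tetrahedral.
For [Ni(CN)4]^2-: Ligand charges: each cyanide is −1. With an overall charge of −2 the nickel centre must be in the +2 oxidation state. Nickel is a group-10 element; Ni(II) is therefore d⁸. Cyanide is a strong-field ligand (high in the spectrochemical series). A 3d d⁸ ion with strong-field ligands gains enough CFSE to favour square planar over tetrahedral. → square planar.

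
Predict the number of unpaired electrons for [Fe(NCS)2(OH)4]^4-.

Summing ligand charges against the −4 overall charge gives an oxidation state of +2 for iron.
Iron is a group-8 element; Fe(II) is therefore d⁶.
The spin state decides the count: Hydroxide and isothiocyanate are weak-field ligands for a first-row metal, so the complex is high-spin.
An octahedral high-spin d⁶ ion is t₂g⁴e_g², giving 4 unpaired electrons.

4 unpaired electrons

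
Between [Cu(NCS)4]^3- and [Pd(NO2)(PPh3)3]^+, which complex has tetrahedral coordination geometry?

For [Cu(NCS)4]^3-: Ligand charges: each isothiocyanate is −1. With an overall charge of −3 the copper centre must be in the +1 oxidation state. Group 11 minus oxidation state 1 gives a d¹⁰ configuration. A d¹⁰ ion has no crystal-field stabilisation preference between square planar and tetrahedral, so four ligands adopt the sterically favoured tetrahedral geometry. → tetrahedral.
For [Pd(NO2)(PPh3)3]^+: Ligand charges: each nitro (N-bound nitrite) is −1; triphenylphosphine is neutral. With an overall charge of +1 the palladium centre must be in the +2 oxidation state. Pd sits in group 10, so the d-electron count is 10 − 2 = 8. A 4d d⁸ ion has a large crystal-field splitting; square planar leaves the high-energy d_{x²−y²} orbital empty and maximises CFSE. → square planar.

[Cu(NCS)4]^3-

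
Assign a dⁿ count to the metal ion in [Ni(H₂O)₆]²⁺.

Water is neutral; balancing the +2 overall charge requires Ni(II).
Ni sits in group 10, so the d-electron count is 10 − 2 = 8.

d⁸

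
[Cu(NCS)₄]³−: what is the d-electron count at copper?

Each isothiocyanate is −1; balancing the −3 overall charge requires Cu(I).
Group 11 minus oxidation state 1 gives a d¹⁰ configuration.

d10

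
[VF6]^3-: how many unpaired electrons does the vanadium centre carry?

Summing ligand charges against the −3 overall charge gives an oxidation state of +3 for vanadium.
Vanadium is a group-5 element; V(III) is therefore d².
In an octahedral field the d² configuration is t₂g²e_g⁰ (only one arrangement possible), giving 2 unpaired electrons.

2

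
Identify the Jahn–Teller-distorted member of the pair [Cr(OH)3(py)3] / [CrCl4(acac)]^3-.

[CrCl4(acac)]^3-

[Cr(OH)3(py)3]: Each hydroxide is −1; pyridine is neutral; balancing the 0 overall charge requires Cr(III). Chromium is a group-6 element; Cr(III) is therefore d³. The d³ configuration leaves the e_g set evenly filled (or empty) — no strong Jahn–Teller driving force.
[CrCl4(acac)]^3-: Ligand charges: each chloride is −1; each acetylacetonate is −1. With an overall charge of −3 the chromium centre must be in the +2 oxidation state. Cr sits in group 6, so the d-electron count is 6 − 2 = 4. Acetylacetonate and chloride are weak-field ligands for a first-row metal, so the complex is high-spin. The t₂g³e_g¹ (high-spin) configuration has an unevenly filled e_g set; the Jahn–Teller theorem predicts a tetragonal distortion (typically axial elongation) to lift the degeneracy.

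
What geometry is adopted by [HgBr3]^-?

Summing ligand charges against the −1 overall charge gives an oxidation state of +2 for mercury.
Group 12 minus oxidation state 2 gives a d¹⁰ configuration.
Coordination number: 3.
Three ligands around a d¹⁰ centre minimise repulsion in a trigonal-planar arrangement.

trigonal planar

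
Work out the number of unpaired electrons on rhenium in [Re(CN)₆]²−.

3

Summing ligand charges against the −2 overall charge gives an oxidation state of +4 for rhenium.
Rhenium is a group-7 element; Re(IV) is therefore d³.
In an octahedral field the d³ configuration is t₂g³e_g⁰ (only one arrangement possible), giving 3 unpaired electrons.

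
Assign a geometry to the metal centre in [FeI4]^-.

tetrahedral

Summing ligand charges against the −1 overall charge gives an oxidation state of +3 for iron.
Fe sits in group 8, so the d-electron count is 8 − 3 = 5.
With 4 monodentate ligands the coordination number is 4.
Iodide is a weak-field ligand.
A high-spin d⁵ ion has zero CFSE in either geometry, so four ligands adopt the sterically favoured tetrahedral geometry.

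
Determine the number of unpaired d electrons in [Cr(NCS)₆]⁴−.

4

Summing ligand charges against the −4 overall charge gives an oxidation state of +2 for chromium.
Group 6 minus oxidation state 2 gives a d⁴ configuration.
The spin state decides the count: Isothiocyanate is a weak-field ligand for a first-row metal, so the complex is high-spin.
An octahedral high-spin d⁴ ion is t₂g³e_g¹, giving 4 unpaired electrons.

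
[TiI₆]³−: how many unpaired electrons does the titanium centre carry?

Each iodide is −1; balancing the −3 overall charge requires Ti(III).
Ti sits in group 4, so the d-electron count is 4 − 3 = 1.
In an octahedral field the d¹ configuration is t₂g¹e_g⁰ (only one arrangement possible), giving 1 unpaired electron.

1 unpaired electron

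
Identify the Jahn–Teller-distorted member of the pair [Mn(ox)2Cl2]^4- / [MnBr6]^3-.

[MnBr6]^3-

[Mn(ox)2Cl2]^4-: Summing ligand charges against the −4 overall charge gives an oxidation state of +2 for manganese. Mn sits in group 7, so the d-electron count is 7 − 2 = 5. Chloride and oxalate are weak-field ligands for a first-row metal, so the complex is high-spin. The d⁵ configuration leaves the e_g set evenly filled (or empty) — no strong Jahn–Teller driving force.
[MnBr6]^3-: Each bromide is −1; balancing the −3 overall charge requires Mn(III). Group 7 minus oxidation state 3 gives a d⁴ configuration. Bromide is a weak-field ligand for a first-row metal, so the complex is high-spin. The t₂g³e_g¹ (high-spin) configuration has an unevenly filled e_g set; the Jahn–Teller theorem predicts a tetragonal distortion (typically axial elongation) to lift the degeneracy.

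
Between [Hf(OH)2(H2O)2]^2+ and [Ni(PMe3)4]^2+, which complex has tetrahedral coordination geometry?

[Hf(OH)2(H2O)2]^2+

For [Hf(OH)2(H2O)2]^2+: Each hydroxide is −1; water is neutral; balancing the +2 overall charge requires Hf(IV). Hf sits in group 4, so the d-electron count is 4 − 4 = 0. A d⁰ ion has no crystal-field stabilisation preference between square planar and tetrahedral, so four ligands adopt the sterically favoured tetrahedral geometry. → tetrahedral.
For [Ni(PMe3)4]^2+: Summing ligand charges against the +2 overall charge gives an oxidation state of +2 for nickel. Ni sits in group 10, so the d-electron count is 10 − 2 = 8. Trimethylphosphine is a strong-field ligand (high in the spectrochemical series). A 3d d⁸ ion with strong-field ligands gains enough CFSE to favour square planar over tetrahedral. → square planar.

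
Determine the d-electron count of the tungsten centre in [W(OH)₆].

Each hydroxide is −1; balancing the 0 overall charge requires W(VI).
Tungsten is a group-6 element; W(VI) is therefore d⁰.

d⁰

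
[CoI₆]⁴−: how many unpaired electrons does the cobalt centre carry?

3

Ligand charges: each iodide is −1. With an overall charge of −4 the cobalt centre must be in the +2 oxidation state.
Cobalt is a group-9 element; Co(II) is therefore d⁷.
The spin state decides the count: Iodide is a weak-field ligand for a first-row metal, so the complex is high-spin.
An octahedral high-spin d⁷ ion is t₂g⁵e_g², giving 3 unpaired electrons.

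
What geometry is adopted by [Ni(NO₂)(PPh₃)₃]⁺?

Each nitro (N-bound nitrite) is −1; triphenylphosphine is neutral; balancing the +1 overall charge requires Ni(II).
Nickel is a group-10 element; Ni(II) is therefore d⁸.
With 4 monodentate ligands the coordination number is 4.
Nitro (N-bound nitrite) and triphenylphosphine are strong-field ligands (high in the spectrochemical series).
A 3d d⁸ ion with strong-field ligands gains enough CFSE to favour square planar over tetrahedral.

square planar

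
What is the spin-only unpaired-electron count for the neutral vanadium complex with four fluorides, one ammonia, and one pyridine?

1

Summing ligand charges against the 0 overall charge gives an oxidation state of +4 for vanadium.
Group 5 minus oxidation state 4 gives a d¹ configuration.
In an octahedral field the d¹ configuration is t₂g¹e_g⁰ (only one arrangement possible), giving 1 unpaired electron.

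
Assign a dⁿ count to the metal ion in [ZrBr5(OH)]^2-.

Summing ligand charges against the −2 overall charge gives an oxidation state of +4 for zirconium.
Zr sits in group 4, so the d-electron count is 4 − 4 = 0.

d0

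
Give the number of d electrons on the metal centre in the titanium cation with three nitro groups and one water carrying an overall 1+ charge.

d⁰

Each nitro (N-bound nitrite) is −1; water is neutral; balancing the +1 overall charge requires Ti(IV).
Titanium is a group-4 element; Ti(IV) is therefore d⁰.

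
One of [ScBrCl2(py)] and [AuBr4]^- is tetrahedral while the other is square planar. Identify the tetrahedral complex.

For [ScBrCl2(py)]: Ligand charges: each bromide is −1; each chloride is −1; pyridine is neutral. With an overall charge of 0 the scandium centre must be in the +3 oxidation state. Scandium is a group-3 element; Sc(III) is therefore d⁰. A d⁰ ion has no crystal-field stabilisation preference between square planar and tetrahedral, so four ligands adopt the sterically favoured tetrahedral geometry. → tetrahedral.
For [AuBr4]^-: Ligand charges: each bromide is −1. With an overall charge of −1 the gold centre must be in the +3 oxidation state. Group 11 minus oxidation state 3 gives a d⁸ configuration. A 5d d⁸ ion has a large crystal-field splitting; square planar leaves the high-energy d_{x²−y²} orbital empty and maximises CFSE. → square planar.

[ScBrCl2(py)]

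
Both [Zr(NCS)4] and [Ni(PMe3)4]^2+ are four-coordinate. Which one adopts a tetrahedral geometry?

[Zr(NCS)4]

For [Zr(NCS)4]: Ligand charges: each isothiocyanate is −1. With an overall charge of 0 the zirconium centre must be in the +4 oxidation state. Group 4 minus oxidation state 4 gives a d⁰ configuration. A d⁰ ion has no crystal-field stabilisation preference between square planar and tetrahedral, so four ligands adopt the sterically favoured tetrahedral geometry. → tetrahedral.
For [Ni(PMe3)4]^2+: Trimethylphosphine is neutral; balancing the +2 overall charge requires Ni(II). Group 10 minus oxidation state 2 gives a d⁸ configuration. Trimethylphosphine is a strong-field ligand (high in the spectrochemical series). A 3d d⁸ ion with strong-field ligands gains enough CFSE to favour square planar over tetrahedral. → square planar.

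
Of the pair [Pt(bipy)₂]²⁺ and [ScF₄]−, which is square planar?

[Pt(bipy)₂]²⁺

For [Pt(bipy)₂]²⁺: 2,2′-bipyridine is neutral; balancing the +2 overall charge requires Pt(II). Platinum is a group-10 element; Pt(II) is therefore d⁸. A 5d d⁸ ion has a large crystal-field splitting; square planar leaves the high-energy d_{x²−y²} orbital empty and maximises CFSE. → square planar.
For [ScF₄]−: Each fluoride is −1; balancing the −1 overall charge requires Sc(III). Sc sits in group 3, so the d-electron count is 3 − 3 = 0. A d⁰ ion has no crystal-field stabilisation preference between square planar and tetrahedral, so four ligands adopt the sterically favoured tetrahedral geometry. → tetrahedral.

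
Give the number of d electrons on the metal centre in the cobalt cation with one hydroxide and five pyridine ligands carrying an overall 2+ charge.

Summing ligand charges against the +2 overall charge gives an oxidation state of +3 for cobalt.
Group 9 minus oxidation state 3 gives a d⁶ configuration.

d6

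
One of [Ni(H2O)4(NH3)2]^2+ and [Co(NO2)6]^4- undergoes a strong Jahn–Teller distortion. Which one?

[Ni(H2O)4(NH3)2]^2+: Summing ligand charges against the +2 overall charge gives an oxidation state of +2 for nickel. Ni sits in group 10, so the d-electron count is 10 − 2 = 8. The d⁸ configuration leaves the e_g set evenly filled (or empty) — no strong Jahn–Teller driving force.
[Co(NO2)6]^4-: Summing ligand charges against the −4 overall charge gives an oxidation state of +2 for cobalt. Group 9 minus oxidation state 2 gives a d⁷ configuration. Nitro (N-bound nitrite) is a strong-field ligand (high in the spectrochemical series) for a first-row metal, so the complex is low-spin. The t₂g⁶e_g¹ (low-spin) configuration has an unevenly filled e_g set; the Jahn–Teller theorem predicts a tetragonal distortion (typically axial elongation) to lift the degeneracy.

[Co(NO2)6]^4-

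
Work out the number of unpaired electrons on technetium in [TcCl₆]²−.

Each chloride is −1; balancing the −2 overall charge requires Tc(IV).
Group 7 minus oxidation state 4 gives a d³ configuration.
In an octahedral field the d³ configuration is t₂g³e_g⁰ (only one arrangement possible), giving 3 unpaired electrons.

3 unpaired electrons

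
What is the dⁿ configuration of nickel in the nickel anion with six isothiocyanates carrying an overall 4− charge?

Each isothiocyanate is −1; balancing the −4 overall charge requires Ni(II).
Group 10 minus oxidation state 2 gives a d⁸ configuration.

d⁸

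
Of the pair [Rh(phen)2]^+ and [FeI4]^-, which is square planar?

For [Rh(phen)2]^+: Summing ligand charges against the +1 overall charge gives an oxidation state of +1 for rhodium. Group 9 minus oxidation state 1 gives a d⁸ configuration. A 4d d⁸ ion has a large crystal-field splitting; square planar leaves the high-energy d_{x²−y²} orbital empty and maximises CFSE. → square planar.
For [FeI4]^-: Summing ligand charges against the −1 overall charge gives an oxidation state of +3 for iron. Iron is a group-8 element; Fe(III) is therefore d⁵. A high-spin d⁵ ion has zero CFSE in either geometry, so four ligands adopt the sterically favoured tetrahedral geometry. → tetrahedral.

[Rh(phen)2]^+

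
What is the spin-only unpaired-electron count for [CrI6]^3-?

Ligand charges: each iodide is −1. With an overall charge of −3 the chromium centre must be in the +3 oxidation state.
Chromium is a group-6 element; Cr(III) is therefore d³.
In an octahedral field the d³ configuration is t₂g³e_g⁰ (only one arrangement possible), giving 3 unpaired electrons.

3 unpaired electrons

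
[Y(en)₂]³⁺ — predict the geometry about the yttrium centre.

tetrahedral

Summing ligand charges against the +3 overall charge gives an oxidation state of +3 for yttrium.
Yttrium is a group-3 element; Y(III) is therefore d⁰.
Counting donor atoms: 2×ethylenediamine (bidentate) → 4 donors. Coordination number = 4.
A d⁰ ion has no crystal-field stabilisation preference between square planar and tetrahedral, so four ligands adopt the sterically favoured tetrahedral geometry.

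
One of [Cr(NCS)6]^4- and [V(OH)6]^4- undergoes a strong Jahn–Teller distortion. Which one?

[Cr(NCS)6]^4-: Each isothiocyanate is −1; balancing the −4 overall charge requires Cr(II). Cr sits in group 6, so the d-electron count is 6 − 2 = 4. Isothiocyanate is a weak-field ligand for a first-row metal, so the complex is high-spin. The t₂g³e_g¹ (high-spin) configuration has an unevenly filled e_g set; the Jahn–Teller theorem predicts a tetragonal distortion (typically axial elongation) to lift the degeneracy.
[V(OH)6]^4-: Summing ligand charges against the −4 overall charge gives an oxidation state of +2 for vanadium. Vanadium is a group-5 element; V(II) is therefore d³. The d³ configuration leaves the e_g set evenly filled (or empty) — no strong Jahn–Teller driving force.

[Cr(NCS)6]^4-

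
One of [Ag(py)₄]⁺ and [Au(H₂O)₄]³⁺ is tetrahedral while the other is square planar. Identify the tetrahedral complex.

[Ag(py)₄]⁺

For [Ag(py)₄]⁺: Ligand charges: pyridine is neutral. With an overall charge of +1 the silver centre must be in the +1 oxidation state. Silver is a group-11 element; Ag(I) is therefore d¹⁰. A d¹⁰ ion has no crystal-field stabilisation preference between square planar and tetrahedral, so four ligands adopt the sterically favoured tetrahedral geometry. → tetrahedral.
For [Au(H₂O)₄]³⁺: Summing ligand charges against the +3 overall charge gives an oxidation state of +3 for gold. Au sits in group 11, so the d-electron count is 11 − 3 = 8. A 5d d⁸ ion has a large crystal-field splitting; square planar leaves the high-energy d_{x²−y²} orbital empty and maximises CFSE. → square planar.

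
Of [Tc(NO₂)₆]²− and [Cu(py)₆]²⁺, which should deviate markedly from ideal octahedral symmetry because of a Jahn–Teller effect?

[Cu(py)₆]²⁺

[Tc(NO₂)₆]²−: Ligand charges: each nitro (N-bound nitrite) is −1. With an overall charge of −2 the technetium centre must be in the +4 oxidation state. Group 7 minus oxidation state 4 gives a d³ configuration. The d³ configuration leaves the e_g set evenly filled (or empty) — no strong Jahn–Teller driving force.
[Cu(py)₆]²⁺: Ligand charges: pyridine is neutral. With an overall charge of +2 the copper centre must be in the +2 oxidation state. Copper is a group-11 element; Cu(II) is therefore d⁹. The t₂g⁶e_g³ configuration has an unevenly filled e_g set; the Jahn–Teller theorem predicts a tetragonal distortion (typically axial elongation) to lift the degeneracy.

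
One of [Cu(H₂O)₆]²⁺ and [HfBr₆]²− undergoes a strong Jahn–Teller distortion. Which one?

[Cu(H₂O)₆]²⁺: Ligand charges: water is neutral. With an overall charge of +2 the copper centre must be in the +2 oxidation state. Cu sits in group 11, so the d-electron count is 11 − 2 = 9. The t₂g⁶e_g³ configuration has an unevenly filled e_g set; the Jahn–Teller theorem predicts a tetragonal distortion (typically axial elongation) to lift the degeneracy.
[HfBr₆]²−: Summing ligand charges against the −2 overall charge gives an oxidation state of +4 for hafnium. Group 4 minus oxidation state 4 gives a d⁰ configuration. The d⁰ configuration leaves the e_g set evenly filled (or empty) — no strong Jahn–Teller driving force.

[Cu(H₂O)₆]²⁺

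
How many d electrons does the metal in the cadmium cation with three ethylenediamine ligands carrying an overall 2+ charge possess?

d10

Summing ligand charges against the +2 overall charge gives an oxidation state of +2 for cadmium.
Cadmium is a group-12 element; Cd(II) is therefore d¹⁰.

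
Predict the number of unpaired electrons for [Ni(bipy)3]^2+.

2

Ligand charges: 2,2′-bipyridine is neutral. With an overall charge of +2 the nickel centre must be in the +2 oxidation state.
Nickel is a group-10 element; Ni(II) is therefore d⁸.
Counting donor atoms: 3×2,2′-bipyridine (bidentate) → 6 donors. Coordination number = 6.
In an octahedral field the d⁸ configuration is t₂g⁶e_g² (only one arrangement possible), giving 2 unpaired electrons.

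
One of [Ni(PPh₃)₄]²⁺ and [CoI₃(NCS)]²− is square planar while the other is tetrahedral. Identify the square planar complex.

For [Ni(PPh₃)₄]²⁺: Summing ligand charges against the +2 overall charge gives an oxidation state of +2 for nickel. Nickel is a group-10 element; Ni(II) is therefore d⁸. Triphenylphosphine is a strong-field ligand (high in the spectrochemical series). A 3d d⁸ ion with strong-field ligands gains enough CFSE to favour square planar over tetrahedral. → square planar.
For [CoI₃(NCS)]²−: Ligand charges: each iodide is −1; each isothiocyanate is −1. With an overall charge of −2 the cobalt centre must be in the +2 oxidation state. Co sits in group 9, so the d-electron count is 9 − 2 = 7. For a high-spin 3d d⁷ ion with weak-field ligands the small Δₜ gives little square-planar CFSE advantage, so four ligands adopt the sterically favoured tetrahedral geometry. → tetrahedral.

[Ni(PPh₃)₄]²⁺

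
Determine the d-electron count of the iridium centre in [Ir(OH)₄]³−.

d8

Ligand charges: each hydroxide is −1. With an overall charge of −3 the iridium centre must be in the +1 oxidation state.
Ir sits in group 9, so the d-electron count is 9 − 1 = 8.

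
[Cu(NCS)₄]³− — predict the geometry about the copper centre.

tetrahedral

Each isothiocyanate is −1; balancing the −3 overall charge requires Cu(I).
Copper is a group-11 element; Cu(I) is therefore d¹⁰.
Coordination number: 4.
A d¹⁰ ion has no crystal-field stabilisation preference between square planar and tetrahedral, so four ligands adopt the sterically favoured tetrahedral geometry.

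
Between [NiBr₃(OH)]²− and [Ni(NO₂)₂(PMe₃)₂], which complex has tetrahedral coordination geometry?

For [NiBr₃(OH)]²−: Ligand charges: each bromide is −1; each hydroxide is −1. With an overall charge of −2 the nickel centre must be in the +2 oxidation state. Nickel is a group-10 element; Ni(II) is therefore d⁸. Bromide and hydroxide are weak-field ligands. With weak-field ligands the CFSE gain from square planar is small, so a 3d d⁸ ion takes the sterically preferred tetrahedral geometry. → tetrahedral.
For [Ni(NO₂)₂(PMe₃)₂]: Ligand charges: each nitro (N-bound nitrite) is −1; trimethylphosphine is neutral. With an overall charge of 0 the nickel centre must be in the +2 oxidation state. Group 10 minus oxidation state 2 gives a d⁸ configuration. Nitro (N-bound nitrite) and trimethylphosphine are strong-field ligands (high in the spectrochemical series). A 3d d⁸ ion with strong-field ligands gains enough CFSE to favour square planar over tetrahedral. → square planar.

[NiBr₃(OH)]²−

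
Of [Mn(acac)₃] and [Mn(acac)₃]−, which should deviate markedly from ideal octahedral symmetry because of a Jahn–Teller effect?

[Mn(acac)₃]

[Mn(acac)₃]: Ligand charges: each acetylacetonate is −1. With an overall charge of 0 the manganese centre must be in the +3 oxidation state. Manganese is a group-7 element; Mn(III) is therefore d⁴. Acetylacetonate is a weak-field ligand for a first-row metal, so the complex is high-spin. The t₂g³e_g¹ (high-spin) configuration has an unevenly filled e_g set; the Jahn–Teller theorem predicts a tetragonal distortion (typically axial elongation) to lift the degeneracy.
[Mn(acac)₃]−: Each acetylacetonate is −1; balancing the −1 overall charge requires Mn(II). Manganese is a group-7 element; Mn(II) is therefore d⁵. Acetylacetonate is a weak-field ligand for a first-row metal, so the complex is high-spin. The d⁵ configuration leaves the e_g set evenly filled (or empty) — no strong Jahn–Teller driving force.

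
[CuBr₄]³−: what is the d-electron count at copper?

d¹⁰

Summing ligand charges against the −3 overall charge gives an oxidation state of +1 for copper.
Cu sits in group 11, so the d-electron count is 11 − 1 = 10.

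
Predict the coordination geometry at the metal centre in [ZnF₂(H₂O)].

trigonal planar

Each fluoride is −1; water is neutral; balancing the 0 overall charge requires Zn(II).
Zinc is a group-12 element; Zn(II) is therefore d¹⁰.
Coordination number: 3.
Three ligands around a d¹⁰ centre minimise repulsion in a trigonal-planar arrangement.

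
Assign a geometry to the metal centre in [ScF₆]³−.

Each fluoride is −1; balancing the −3 overall charge requires Sc(III).
Scandium is a group-3 element; Sc(III) is therefore d⁰.
Coordination number: 6.
Six donors around a single metal centre give an octahedral coordination sphere.

octahedral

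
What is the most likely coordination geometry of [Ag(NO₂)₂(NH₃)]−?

Summing ligand charges against the −1 overall charge gives an oxidation state of +1 for silver.
Group 11 minus oxidation state 1 gives a d¹⁰ configuration.
With 3 monodentate ligands the coordination number is 3.
Three ligands around a d¹⁰ centre minimise repulsion in a trigonal-planar arrangement.

trigonal planar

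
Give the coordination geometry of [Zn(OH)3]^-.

Summing ligand charges against the −1 overall charge gives an oxidation state of +2 for zinc.
Zn sits in group 12, so the d-electron count is 12 − 2 = 10.
Coordination number: 3.
Three ligands around a d¹⁰ centre minimise repulsion in a trigonal-planar arrangement.

trigonal planar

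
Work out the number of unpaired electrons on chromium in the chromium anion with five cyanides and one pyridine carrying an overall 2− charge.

Summing ligand charges against the −2 overall charge gives an oxidation state of +3 for chromium.
Group 6 minus oxidation state 3 gives a d³ configuration.
In an octahedral field the d³ configuration is t₂g³e_g⁰ (only one arrangement possible), giving 3 unpaired electrons.

3 unpaired electrons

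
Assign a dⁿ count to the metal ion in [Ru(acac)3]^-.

Summing ligand charges against the −1 overall charge gives an oxidation state of +2 for ruthenium.
Ruthenium is a group-8 element; Ru(II) is therefore d⁶.

d⁶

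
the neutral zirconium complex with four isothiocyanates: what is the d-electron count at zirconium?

d⁰

Ligand charges: each isothiocyanate is −1. With an overall charge of 0 the zirconium centre must be in the +4 oxidation state.
Zirconium is a group-4 element; Zr(IV) is therefore d⁰.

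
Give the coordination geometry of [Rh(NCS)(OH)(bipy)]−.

square planar

Summing ligand charges against the −1 overall charge gives an oxidation state of +1 for rhodium.
Rh sits in group 9, so the d-electron count is 9 − 1 = 8.
Counting donor atoms: 1×isothiocyanate (monodentate) → 1 donor; 1×hydroxide (monodentate) → 1 donor; 1×2,2′-bipyridine (bidentate) → 2 donors. Coordination number = 4.
A 4d d⁸ ion has a large crystal-field splitting; square planar leaves the high-energy d_{x²−y²} orbital empty and maximises CFSE.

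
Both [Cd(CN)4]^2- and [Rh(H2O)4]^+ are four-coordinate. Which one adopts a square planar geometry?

[Rh(H2O)4]^+

For [Cd(CN)4]^2-: Each cyanide is −1; balancing the −2 overall charge requires Cd(II). Cadmium is a group-12 element; Cd(II) is therefore d¹⁰. A d¹⁰ ion has no crystal-field stabilisation preference between square planar and tetrahedral, so four ligands adopt the sterically favoured tetrahedral geometry. → tetrahedral.
For [Rh(H2O)4]^+: Summing ligand charges against the +1 overall charge gives an oxidation state of +1 for rhodium. Rh sits in group 9, so the d-electron count is 9 − 1 = 8. A 4d d⁸ ion has a large crystal-field splitting; square planar leaves the high-energy d_{x²−y²} orbital empty and maximises CFSE. → square planar.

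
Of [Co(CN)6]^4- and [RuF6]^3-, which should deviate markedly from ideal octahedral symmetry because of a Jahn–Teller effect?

[Co(CN)6]^4-

[Co(CN)6]^4-: Ligand charges: each cyanide is −1. With an overall charge of −4 the cobalt centre must be in the +2 oxidation state. Co sits in group 9, so the d-electron count is 9 − 2 = 7. Cyanide is a strong-field ligand (high in the spectrochemical series) for a first-row metal, so the complex is low-spin. The t₂g⁶e_g¹ (low-spin) configuration has an unevenly filled e_g set; the Jahn–Teller theorem predicts a tetragonal distortion (typically axial elongation) to lift the degeneracy.
[RuF6]^3-: Ligand charges: each fluoride is −1. With an overall charge of −3 the ruthenium centre must be in the +3 oxidation state. Ruthenium is a group-8 element; Ru(III) is therefore d⁵. A 4d ion has a large Δₒ and is invariably low-spin. The d⁵ configuration leaves the e_g set evenly filled (or empty) — no strong Jahn–Teller driving force.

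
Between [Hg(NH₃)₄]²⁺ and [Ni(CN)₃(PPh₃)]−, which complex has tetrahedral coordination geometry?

For [Hg(NH₃)₄]²⁺: Ligand charges: ammonia is neutral. With an overall charge of +2 the mercury centre must be in the +2 oxidation state. Mercury is a group-12 element; Hg(II) is therefore d¹⁰. A d¹⁰ ion has no crystal-field stabilisation preference between square planar and tetrahedral, so four ligands adopt the sterically favoured tetrahedral geometry. → tetrahedral.
For [Ni(CN)₃(PPh₃)]−: Each cyanide is −1; triphenylphosphine is neutral; balancing the −1 overall charge requires Ni(II). Nickel is a group-10 element; Ni(II) is therefore d⁸. Cyanide and triphenylphosphine are strong-field ligands (high in the spectrochemical series). A 3d d⁸ ion with strong-field ligands gains enough CFSE to favour square planar over tetrahedral. → square planar.

[Hg(NH₃)₄]²⁺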